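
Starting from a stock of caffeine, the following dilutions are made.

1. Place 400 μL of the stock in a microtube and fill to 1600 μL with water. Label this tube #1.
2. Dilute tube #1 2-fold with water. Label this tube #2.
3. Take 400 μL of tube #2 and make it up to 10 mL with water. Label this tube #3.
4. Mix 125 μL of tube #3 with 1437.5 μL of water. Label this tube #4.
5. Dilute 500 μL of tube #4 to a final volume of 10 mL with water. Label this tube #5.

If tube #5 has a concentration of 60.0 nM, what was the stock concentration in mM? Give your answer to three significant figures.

Step 1: 400 μL brought to 1600 μL → factor 1600/400 = 4
Step 2: 2-fold → factor 2
Step 3: 400 μL brought to 10 mL → factor 10000/400 = 25
Step 4: 125 μL + 1437.5 μL = 1562.5 μL total → factor 1562.5/125 = 12.5
Step 5: 500 μL brought to 10 mL → factor 10000/500 = 20
Overall dilution factor = 4 × 2 × 25 × 12.5 × 20 = 50000
Stock = 60.0 nM × 50000 = 3.000 × 10^6 nM = 3.00 mM

3.00 mM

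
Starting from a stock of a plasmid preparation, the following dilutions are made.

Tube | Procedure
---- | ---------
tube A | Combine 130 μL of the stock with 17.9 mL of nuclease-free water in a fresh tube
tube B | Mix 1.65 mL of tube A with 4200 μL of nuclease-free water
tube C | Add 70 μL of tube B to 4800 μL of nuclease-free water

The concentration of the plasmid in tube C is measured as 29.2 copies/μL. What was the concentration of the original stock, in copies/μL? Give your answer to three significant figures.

9.99 × 10^5 copies/μL

Step 1: 130 μL + 17.9 mL = 18030 μL total → factor 18030/130 = 138.69
Step 2: 1.65 mL + 4200 μL = 5.85 mL total → factor 5.85/1.65 = 3.5455
Step 3: 70 μL + 4800 μL = 4870 μL total → factor 4870/70 = 69.571
Overall dilution factor = 138.69 × 3.5455 × 69.571 = 34210
Stock = 29.2 copies/μL × 34210 = 9.99 × 10^5 copies/μL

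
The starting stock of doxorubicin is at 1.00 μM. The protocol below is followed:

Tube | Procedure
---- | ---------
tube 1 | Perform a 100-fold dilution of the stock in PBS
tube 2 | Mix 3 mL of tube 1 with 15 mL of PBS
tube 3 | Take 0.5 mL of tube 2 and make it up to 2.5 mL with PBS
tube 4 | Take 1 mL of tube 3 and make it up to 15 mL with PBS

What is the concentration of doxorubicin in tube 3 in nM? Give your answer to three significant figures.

0.333 nM

Step 1: 100-fold → factor 100
Step 2: 3 mL + 15 mL = 18 mL total → factor 18/3 = 6
Step 3: 0.5 mL brought to 2.5 mL → factor 2.5/0.5 = 5
Dilution factor through tube 3 = 100 × 6 × 5 = 3000
[tube 3] = 1.00 μM / 3000 = 0.0003333 μM = 0.333 nM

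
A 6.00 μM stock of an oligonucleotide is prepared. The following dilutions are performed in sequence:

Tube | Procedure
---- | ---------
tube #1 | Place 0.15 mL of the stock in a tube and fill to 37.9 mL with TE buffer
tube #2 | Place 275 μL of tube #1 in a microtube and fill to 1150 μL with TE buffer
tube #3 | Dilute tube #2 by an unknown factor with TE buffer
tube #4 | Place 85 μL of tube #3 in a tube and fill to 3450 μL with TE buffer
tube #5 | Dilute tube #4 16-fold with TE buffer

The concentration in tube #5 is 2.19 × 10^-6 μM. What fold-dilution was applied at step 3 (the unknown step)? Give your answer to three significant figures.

3.99-fold

Step 1: 0.15 mL brought to 37.9 mL → factor 37.9/0.15 = 252.67
Step 2: 275 μL brought to 1150 μL → factor 1150/275 = 4.1818
Step 3: unknown factor x
Step 4: 85 μL brought to 3450 μL → factor 3450/85 = 40.588
Step 5: 16-fold → factor 16
Product of known-step factors = 6.8617 × 10^5
Overall factor = 6.00 μM / (2.19 × 10^-6 μM) = 2.7397 × 10^6
x = 2.7397 × 10^6 / 6.8617 × 10^5 = 3.99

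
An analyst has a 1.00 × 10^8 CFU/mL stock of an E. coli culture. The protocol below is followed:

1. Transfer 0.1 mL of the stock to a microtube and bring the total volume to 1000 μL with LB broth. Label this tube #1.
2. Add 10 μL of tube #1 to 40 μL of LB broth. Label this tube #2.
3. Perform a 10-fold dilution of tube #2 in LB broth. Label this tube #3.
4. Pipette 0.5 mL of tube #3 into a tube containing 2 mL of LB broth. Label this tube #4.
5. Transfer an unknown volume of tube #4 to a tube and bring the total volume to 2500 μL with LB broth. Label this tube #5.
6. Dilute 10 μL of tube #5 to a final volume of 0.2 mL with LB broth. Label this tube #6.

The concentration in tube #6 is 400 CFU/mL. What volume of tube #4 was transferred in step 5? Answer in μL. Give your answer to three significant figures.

500 μL

Step 1: 0.1 mL brought to 1000 μL → factor 1/0.1 = 10
Step 2: 10 μL + 40 μL = 50 μL total → factor 50/10 = 5
Step 3: 10-fold → factor 10
Step 4: 0.5 mL + 2 mL = 2.5 mL total → factor 2.5/0.5 = 5
Step 5: v brought to 2500 μL → factor = 2500 μL/v
Step 6: 10 μL brought to 0.2 mL → factor 200/10 = 20
Product of known-step factors = 50000
Overall factor = 1.00 × 10^8 CFU/mL / (400 CFU/mL) = 2.5 × 10^5
Step-5 factor = 2.5 × 10^5 / 50000 = 5
v = 2500 μL / 5 = 500 μL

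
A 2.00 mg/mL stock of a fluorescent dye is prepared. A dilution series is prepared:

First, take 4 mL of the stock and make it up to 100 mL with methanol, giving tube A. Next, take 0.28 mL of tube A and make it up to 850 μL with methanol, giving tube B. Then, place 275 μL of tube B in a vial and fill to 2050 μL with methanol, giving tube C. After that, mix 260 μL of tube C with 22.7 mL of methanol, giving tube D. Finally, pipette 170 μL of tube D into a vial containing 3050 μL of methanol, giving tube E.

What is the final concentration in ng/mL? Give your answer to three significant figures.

Step 1: 4 mL brought to 100 mL → factor 100/4 = 25
Step 2: 0.28 mL brought to 850 μL → factor 0.85/0.28 = 3.0357
Step 3: 275 μL brought to 2050 μL → factor 2050/275 = 7.4545
Step 4: 260 μL + 22.7 mL = 22960 μL total → factor 22960/260 = 88.308
Step 5: 170 μL + 3050 μL = 3220 μL total → factor 3220/170 = 18.941
Overall dilution factor = 25 × 3.0357 × 7.4545 × 88.308 × 18.941 = 9.463 × 10^5
Final = 2.00 mg/mL / 9.463 × 10^5 = 2.114 × 10^-6 mg/mL = 2.11 ng/mL

2.11 ng/mL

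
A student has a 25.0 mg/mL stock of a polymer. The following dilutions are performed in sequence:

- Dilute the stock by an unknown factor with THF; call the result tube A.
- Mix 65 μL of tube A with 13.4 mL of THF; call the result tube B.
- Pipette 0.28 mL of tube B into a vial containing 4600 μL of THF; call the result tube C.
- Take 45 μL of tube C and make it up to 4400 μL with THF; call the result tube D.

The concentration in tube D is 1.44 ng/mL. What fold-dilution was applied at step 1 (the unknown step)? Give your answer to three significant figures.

Step 1: unknown factor x
Step 2: 65 μL + 13.4 mL = 13465 μL total → factor 13465/65 = 207.15
Step 3: 0.28 mL + 4600 μL = 4.88 mL total → factor 4.88/0.28 = 17.429
Step 4: 45 μL brought to 4400 μL → factor 4400/45 = 97.778
Product of known-step factors = 3.5302 × 10^5
Overall factor = 25.0 mg/mL / (1.44 ng/mL) = 1.7361 × 10^7
x = 1.7361 × 10^7 / 3.5302 × 10^5 = 49.2

49.2-fold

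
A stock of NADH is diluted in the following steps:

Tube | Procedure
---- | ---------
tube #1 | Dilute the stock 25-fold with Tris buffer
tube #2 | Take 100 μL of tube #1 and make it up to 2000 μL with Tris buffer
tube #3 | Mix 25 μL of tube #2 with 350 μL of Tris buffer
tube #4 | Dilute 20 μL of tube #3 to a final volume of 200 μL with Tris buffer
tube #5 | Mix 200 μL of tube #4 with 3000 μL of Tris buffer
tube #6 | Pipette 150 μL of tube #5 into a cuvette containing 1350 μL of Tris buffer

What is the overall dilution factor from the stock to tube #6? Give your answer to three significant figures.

Step 1: 25-fold → factor 25
Step 2: 100 μL brought to 2000 μL → factor 2000/100 = 20
Step 3: 25 μL + 350 μL = 375 μL total → factor 375/25 = 15
Step 4: 20 μL brought to 200 μL → factor 200/20 = 10
Step 5: 200 μL + 3000 μL = 3200 μL total → factor 3200/200 = 16
Step 6: 150 μL + 1350 μL = 1500 μL total → factor 1500/150 = 10
Overall dilution factor = 25 × 20 × 15 × 10 × 16 × 10 = 1.2 × 10^7

1.20 × 10^7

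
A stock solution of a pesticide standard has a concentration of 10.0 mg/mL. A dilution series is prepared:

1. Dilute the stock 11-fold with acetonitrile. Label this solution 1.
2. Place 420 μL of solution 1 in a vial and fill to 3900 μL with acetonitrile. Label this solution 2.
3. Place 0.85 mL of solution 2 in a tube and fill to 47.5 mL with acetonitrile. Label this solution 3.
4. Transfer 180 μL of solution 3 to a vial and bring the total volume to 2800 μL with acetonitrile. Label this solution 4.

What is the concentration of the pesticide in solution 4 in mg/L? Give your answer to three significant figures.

0.113 mg/L

Step 1: 11-fold → factor 11
Step 2: 420 μL brought to 3900 μL → factor 3900/420 = 9.2857
Step 3: 0.85 mL brought to 47.5 mL → factor 47.5/0.85 = 55.882
Step 4: 180 μL brought to 2800 μL → factor 2800/180 = 15.556
Overall dilution factor = 11 × 9.2857 × 55.882 × 15.556 = 88791
Final = 10.0 mg/mL / 88791 = 0.0001126 mg/mL = 0.113 mg/L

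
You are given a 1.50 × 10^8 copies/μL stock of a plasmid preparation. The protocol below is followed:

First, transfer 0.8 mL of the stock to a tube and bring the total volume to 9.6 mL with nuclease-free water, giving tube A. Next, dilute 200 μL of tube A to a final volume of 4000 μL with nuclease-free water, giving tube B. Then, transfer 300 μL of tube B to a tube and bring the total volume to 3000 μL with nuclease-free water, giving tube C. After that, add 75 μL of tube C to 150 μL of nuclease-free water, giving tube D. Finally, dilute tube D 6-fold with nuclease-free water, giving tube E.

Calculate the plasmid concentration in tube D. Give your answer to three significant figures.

2.08 × 10^4 copies/μL

Step 1: 0.8 mL brought to 9.6 mL → factor 9.6/0.8 = 12
Step 2: 200 μL brought to 4000 μL → factor 4000/200 = 20
Step 3: 300 μL brought to 3000 μL → factor 3000/300 = 10
Step 4: 75 μL + 150 μL = 225 μL total → factor 225/75 = 3
Dilution factor through tube D = 12 × 20 × 10 × 3 = 7200
[tube D] = 1.50 × 10^8 copies/μL / 7200 = 2.08 × 10^4 copies/μL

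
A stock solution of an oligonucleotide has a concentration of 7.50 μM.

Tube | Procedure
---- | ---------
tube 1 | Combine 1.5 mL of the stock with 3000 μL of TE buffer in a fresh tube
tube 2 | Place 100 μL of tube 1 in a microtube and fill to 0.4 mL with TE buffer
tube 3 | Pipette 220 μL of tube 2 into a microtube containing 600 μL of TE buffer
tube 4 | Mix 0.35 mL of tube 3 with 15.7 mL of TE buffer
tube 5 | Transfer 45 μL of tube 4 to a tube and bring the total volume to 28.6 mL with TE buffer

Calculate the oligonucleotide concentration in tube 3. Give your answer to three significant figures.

0.168 μM

Step 1: 1.5 mL + 3000 μL = 4.5 mL total → factor 4.5/1.5 = 3
Step 2: 100 μL brought to 0.4 mL → factor 400/100 = 4
Step 3: 220 μL + 600 μL = 820 μL total → factor 820/220 = 3.7273
Dilution factor through tube 3 = 3 × 4 × 3.7273 = 44.727
[tube 3] = 7.50 μM / 44.727 = 0.168 μM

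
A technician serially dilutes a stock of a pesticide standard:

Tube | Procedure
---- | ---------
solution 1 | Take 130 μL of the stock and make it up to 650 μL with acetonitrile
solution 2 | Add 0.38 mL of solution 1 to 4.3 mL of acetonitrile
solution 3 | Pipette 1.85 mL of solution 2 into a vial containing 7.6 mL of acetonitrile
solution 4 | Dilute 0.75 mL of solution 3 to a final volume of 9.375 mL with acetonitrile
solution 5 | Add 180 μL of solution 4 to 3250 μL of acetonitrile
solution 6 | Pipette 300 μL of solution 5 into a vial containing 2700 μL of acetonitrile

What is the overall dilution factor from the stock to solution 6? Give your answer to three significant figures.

Step 1: 130 μL brought to 650 μL → factor 650/130 = 5
Step 2: 0.38 mL + 4.3 mL = 4.68 mL total → factor 4.68/0.38 = 12.316
Step 3: 1.85 mL + 7.6 mL = 9.45 mL total → factor 9.45/1.85 = 5.1081
Step 4: 0.75 mL brought to 9.375 mL → factor 9.375/0.75 = 12.5
Step 5: 180 μL + 3250 μL = 3430 μL total → factor 3430/180 = 19.056
Step 6: 300 μL + 2700 μL = 3000 μL total → factor 3000/300 = 10
Overall dilution factor = 5 × 12.316 × 5.1081 × 12.5 × 19.056 × 10 = 7.4925 × 10^5

7.49 × 10^5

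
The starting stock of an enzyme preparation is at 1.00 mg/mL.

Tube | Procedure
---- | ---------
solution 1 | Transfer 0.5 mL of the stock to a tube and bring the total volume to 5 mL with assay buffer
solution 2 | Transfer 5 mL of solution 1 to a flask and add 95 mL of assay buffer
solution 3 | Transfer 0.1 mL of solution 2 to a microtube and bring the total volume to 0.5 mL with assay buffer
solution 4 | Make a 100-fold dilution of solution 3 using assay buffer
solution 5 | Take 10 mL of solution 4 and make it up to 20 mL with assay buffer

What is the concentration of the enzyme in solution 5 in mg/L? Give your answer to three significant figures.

0.00500 mg/L

Step 1: 0.5 mL brought to 5 mL → factor 5/0.5 = 10
Step 2: 5 mL + 95 mL = 100 mL total → factor 100/5 = 20
Step 3: 0.1 mL brought to 0.5 mL → factor 0.5/0.1 = 5
Step 4: 100-fold → factor 100
Step 5: 10 mL brought to 20 mL → factor 20/10 = 2
Overall dilution factor = 10 × 20 × 5 × 100 × 2 = 2 × 10^5
Final = 1.00 mg/mL / 2 × 10^5 = 5.000 × 10^-6 mg/mL = 0.00500 mg/L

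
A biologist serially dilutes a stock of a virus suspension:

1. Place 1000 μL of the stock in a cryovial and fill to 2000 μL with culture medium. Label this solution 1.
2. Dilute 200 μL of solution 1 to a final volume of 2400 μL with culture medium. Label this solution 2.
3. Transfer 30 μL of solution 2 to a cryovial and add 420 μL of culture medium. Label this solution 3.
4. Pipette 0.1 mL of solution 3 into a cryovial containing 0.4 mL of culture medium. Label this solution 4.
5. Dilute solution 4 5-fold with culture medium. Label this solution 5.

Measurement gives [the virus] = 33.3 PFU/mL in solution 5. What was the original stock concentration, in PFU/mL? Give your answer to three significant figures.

3.00 × 10^5 PFU/mL

Step 1: 1000 μL brought to 2000 μL → factor 2000/1000 = 2
Step 2: 200 μL brought to 2400 μL → factor 2400/200 = 12
Step 3: 30 μL + 420 μL = 450 μL total → factor 450/30 = 15
Step 4: 0.1 mL + 0.4 mL = 0.5 mL total → factor 0.5/0.1 = 5
Step 5: 5-fold → factor 5
Overall dilution factor = 2 × 12 × 15 × 5 × 5 = 9000
Stock = 33.3 PFU/mL × 9000 = 3.00 × 10^5 PFU/mL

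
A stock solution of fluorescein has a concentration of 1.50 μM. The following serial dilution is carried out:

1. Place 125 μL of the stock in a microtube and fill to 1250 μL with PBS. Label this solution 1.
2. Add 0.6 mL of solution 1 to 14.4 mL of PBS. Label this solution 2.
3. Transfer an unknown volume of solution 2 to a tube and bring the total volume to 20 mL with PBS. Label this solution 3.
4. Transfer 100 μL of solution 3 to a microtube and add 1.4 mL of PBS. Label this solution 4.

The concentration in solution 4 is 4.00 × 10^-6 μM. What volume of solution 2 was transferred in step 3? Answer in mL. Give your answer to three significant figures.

Step 1: 125 μL brought to 1250 μL → factor 1250/125 = 10
Step 2: 0.6 mL + 14.4 mL = 15 mL total → factor 15/0.6 = 25
Step 3: v brought to 20 mL → factor = 20 mL/v
Step 4: 100 μL + 1.4 mL = 1500 μL total → factor 1500/100 = 15
Product of known-step factors = 3750
Overall factor = 1.50 μM / (4.00 × 10^-6 μM) = 3.75 × 10^5
Step-3 factor = 3.75 × 10^5 / 3750 = 100
v = 20 mL / 100 = 0.200 mL

0.200 mL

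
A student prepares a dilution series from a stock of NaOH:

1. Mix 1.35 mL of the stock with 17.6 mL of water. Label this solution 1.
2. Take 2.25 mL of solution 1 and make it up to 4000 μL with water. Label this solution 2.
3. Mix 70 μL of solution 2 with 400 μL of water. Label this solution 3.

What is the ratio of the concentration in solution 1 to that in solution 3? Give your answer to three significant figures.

Step 1: 1.35 mL + 17.6 mL = 18.95 mL total → factor 18.95/1.35 = 14.037
Step 2: 2.25 mL brought to 4000 μL → factor 4/2.25 = 1.7778
Step 3: 70 μL + 400 μL = 470 μL total → factor 470/70 = 6.7143
Dilution factor to solution 1 = 14.037; to solution 3 = 167.55
[solution 1]/[solution 3] = (factor to solution 3)/(factor to solution 1) = 167.55/14.037 = 11.9

11.9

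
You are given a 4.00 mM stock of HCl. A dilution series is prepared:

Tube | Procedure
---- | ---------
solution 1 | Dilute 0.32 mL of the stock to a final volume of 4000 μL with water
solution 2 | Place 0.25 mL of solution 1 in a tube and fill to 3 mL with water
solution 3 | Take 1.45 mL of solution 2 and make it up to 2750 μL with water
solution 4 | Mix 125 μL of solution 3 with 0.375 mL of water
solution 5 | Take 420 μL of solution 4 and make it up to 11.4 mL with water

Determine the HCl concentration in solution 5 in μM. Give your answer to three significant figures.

Step 1: 0.32 mL brought to 4000 μL → factor 4/0.32 = 12.5
Step 2: 0.25 mL brought to 3 mL → factor 3/0.25 = 12
Step 3: 1.45 mL brought to 2750 μL → factor 2.75/1.45 = 1.8966
Step 4: 125 μL + 0.375 mL = 500 μL total → factor 500/125 = 4
Step 5: 420 μL brought to 11.4 mL → factor 11400/420 = 27.143
Overall dilution factor = 12.5 × 12 × 1.8966 × 4 × 27.143 = 30887
Final = 4.00 mM / 30887 = 0.0001295 mM = 0.130 μM

0.130 μM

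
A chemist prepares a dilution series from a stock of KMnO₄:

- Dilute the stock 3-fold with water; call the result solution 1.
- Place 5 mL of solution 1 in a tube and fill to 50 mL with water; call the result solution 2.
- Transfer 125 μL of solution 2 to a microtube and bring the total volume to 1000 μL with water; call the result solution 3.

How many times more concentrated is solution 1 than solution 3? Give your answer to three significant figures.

Step 1: 3-fold → factor 3
Step 2: 5 mL brought to 50 mL → factor 50/5 = 10
Step 3: 125 μL brought to 1000 μL → factor 1000/125 = 8
Dilution factor to solution 1 = 3; to solution 3 = 240
[solution 1]/[solution 3] = (factor to solution 3)/(factor to solution 1) = 240/3 = 80.0

80.0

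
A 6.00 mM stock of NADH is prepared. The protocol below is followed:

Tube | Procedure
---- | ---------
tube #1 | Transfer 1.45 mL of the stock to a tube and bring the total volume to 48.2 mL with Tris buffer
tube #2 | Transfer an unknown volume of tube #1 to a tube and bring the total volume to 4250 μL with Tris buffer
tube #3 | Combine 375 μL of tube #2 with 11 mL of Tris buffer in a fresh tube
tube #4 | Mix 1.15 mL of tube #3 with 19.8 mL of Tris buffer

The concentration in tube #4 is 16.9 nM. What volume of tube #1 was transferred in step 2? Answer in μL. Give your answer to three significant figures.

220 μL

Step 1: 1.45 mL brought to 48.2 mL → factor 48.2/1.45 = 33.241
Step 2: v brought to 4250 μL → factor = 4250 μL/v
Step 3: 375 μL + 11 mL = 11375 μL total → factor 11375/375 = 30.333
Step 4: 1.15 mL + 19.8 mL = 20.95 mL total → factor 20.95/1.15 = 18.217
Product of known-step factors = 18369
Overall factor = 6.00 mM / (16.9 nM) = 3.5503 × 10^5
Step-2 factor = 3.5503 × 10^5 / 18369 = 19.328
v = 4250 μL / 19.328 = 220 μL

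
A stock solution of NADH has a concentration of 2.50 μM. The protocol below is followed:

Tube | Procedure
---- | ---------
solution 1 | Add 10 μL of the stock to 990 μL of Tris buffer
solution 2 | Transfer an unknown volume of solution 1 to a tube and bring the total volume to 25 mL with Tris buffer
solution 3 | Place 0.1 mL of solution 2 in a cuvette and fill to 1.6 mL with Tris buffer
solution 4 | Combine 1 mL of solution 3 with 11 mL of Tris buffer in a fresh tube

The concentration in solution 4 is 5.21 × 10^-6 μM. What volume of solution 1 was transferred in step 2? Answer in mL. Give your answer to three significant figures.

1.00 mL

Step 1: 10 μL + 990 μL = 1000 μL total → factor 1000/10 = 100
Step 2: v brought to 25 mL → factor = 25 mL/v
Step 3: 0.1 mL brought to 1.6 mL → factor 1.6/0.1 = 16
Step 4: 1 mL + 11 mL = 12 mL total → factor 12/1 = 12
Product of known-step factors = 19200
Overall factor = 2.50 μM / (5.21 × 10^-6 μM) = 4.7985 × 10^5
Step-2 factor = 4.7985 × 10^5 / 19200 = 24.992
v = 25 mL / 24.992 = 1.00 mL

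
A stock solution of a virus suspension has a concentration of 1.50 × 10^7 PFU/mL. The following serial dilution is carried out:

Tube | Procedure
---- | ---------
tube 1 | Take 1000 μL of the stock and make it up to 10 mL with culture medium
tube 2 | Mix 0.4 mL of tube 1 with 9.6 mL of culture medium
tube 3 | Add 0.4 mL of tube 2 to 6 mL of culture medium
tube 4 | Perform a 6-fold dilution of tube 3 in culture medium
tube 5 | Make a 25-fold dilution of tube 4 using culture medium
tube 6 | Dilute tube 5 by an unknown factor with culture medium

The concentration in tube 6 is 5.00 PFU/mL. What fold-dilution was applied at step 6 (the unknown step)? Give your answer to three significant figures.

5.00-fold

Step 1: 1000 μL brought to 10 mL → factor 10000/1000 = 10
Step 2: 0.4 mL + 9.6 mL = 10 mL total → factor 10/0.4 = 25
Step 3: 0.4 mL + 6 mL = 6.4 mL total → factor 6.4/0.4 = 16
Step 4: 6-fold → factor 6
Step 5: 25-fold → factor 25
Step 6: unknown factor x
Product of known-step factors = 6 × 10^5
Overall factor = 1.50 × 10^7 PFU/mL / (5.00 PFU/mL) = 3 × 10^6
x = 3 × 10^6 / 6 × 10^5 = 5.00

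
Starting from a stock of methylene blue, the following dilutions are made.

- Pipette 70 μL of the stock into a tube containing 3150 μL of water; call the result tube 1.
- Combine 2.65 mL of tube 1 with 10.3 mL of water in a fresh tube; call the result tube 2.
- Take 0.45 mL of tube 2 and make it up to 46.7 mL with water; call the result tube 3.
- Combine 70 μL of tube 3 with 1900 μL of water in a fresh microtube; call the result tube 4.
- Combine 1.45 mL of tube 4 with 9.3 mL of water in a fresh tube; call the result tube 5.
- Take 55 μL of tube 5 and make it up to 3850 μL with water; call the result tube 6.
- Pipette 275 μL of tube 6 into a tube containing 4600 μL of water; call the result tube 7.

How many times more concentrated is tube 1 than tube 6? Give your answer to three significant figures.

7.41 × 10^6

Step 1: 70 μL + 3150 μL = 3220 μL total → factor 3220/70 = 46
Step 2: 2.65 mL + 10.3 mL = 12.95 mL total → factor 12.95/2.65 = 4.8868
Step 3: 0.45 mL brought to 46.7 mL → factor 46.7/0.45 = 103.78
Step 4: 70 μL + 1900 μL = 1970 μL total → factor 1970/70 = 28.143
Step 5: 1.45 mL + 9.3 mL = 10.75 mL total → factor 10.75/1.45 = 7.4138
Step 6: 55 μL brought to 3850 μL → factor 3850/55 = 70
Dilution factor to tube 1 = 46; to tube 6 = 3.4072 × 10^8
[tube 1]/[tube 6] = (factor to tube 6)/(factor to tube 1) = 3.4072 × 10^8/46 = 7.41 × 10^6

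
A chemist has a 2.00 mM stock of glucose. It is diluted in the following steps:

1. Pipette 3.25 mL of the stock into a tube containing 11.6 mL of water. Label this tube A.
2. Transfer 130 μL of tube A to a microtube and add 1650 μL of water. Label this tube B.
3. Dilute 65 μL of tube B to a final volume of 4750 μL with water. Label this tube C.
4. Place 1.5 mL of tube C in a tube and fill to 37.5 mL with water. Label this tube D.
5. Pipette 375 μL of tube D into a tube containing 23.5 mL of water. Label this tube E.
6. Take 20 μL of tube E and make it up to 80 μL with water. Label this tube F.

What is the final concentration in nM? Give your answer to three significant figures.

0.0687 nM

Step 1: 3.25 mL + 11.6 mL = 14.85 mL total → factor 14.85/3.25 = 4.5692
Step 2: 130 μL + 1650 μL = 1780 μL total → factor 1780/130 = 13.692
Step 3: 65 μL brought to 4750 μL → factor 4750/65 = 73.077
Step 4: 1.5 mL brought to 37.5 mL → factor 37.5/1.5 = 25
Step 5: 375 μL + 23.5 mL = 23875 μL total → factor 23875/375 = 63.667
Step 6: 20 μL brought to 80 μL → factor 80/20 = 4
Overall dilution factor = 4.5692 × 13.692 × 73.077 × 25 × 63.667 × 4 = 2.9108 × 10^7
Final = 2.00 mM / 2.9108 × 10^7 = 6.871 × 10^-8 mM = 0.0687 nM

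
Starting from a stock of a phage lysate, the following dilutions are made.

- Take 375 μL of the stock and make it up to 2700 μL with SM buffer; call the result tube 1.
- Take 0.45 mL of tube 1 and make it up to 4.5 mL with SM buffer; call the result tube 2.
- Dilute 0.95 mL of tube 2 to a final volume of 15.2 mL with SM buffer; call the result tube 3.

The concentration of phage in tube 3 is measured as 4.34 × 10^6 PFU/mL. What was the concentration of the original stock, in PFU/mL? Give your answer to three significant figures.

5.00 × 10^9 PFU/mL

Step 1: 375 μL brought to 2700 μL → factor 2700/375 = 7.2
Step 2: 0.45 mL brought to 4.5 mL → factor 4.5/0.45 = 10
Step 3: 0.95 mL brought to 15.2 mL → factor 15.2/0.95 = 16
Overall dilution factor = 7.2 × 10 × 16 = 1152
Stock = 4.34 × 10^6 PFU/mL × 1152 = 5.00 × 10^9 PFU/mL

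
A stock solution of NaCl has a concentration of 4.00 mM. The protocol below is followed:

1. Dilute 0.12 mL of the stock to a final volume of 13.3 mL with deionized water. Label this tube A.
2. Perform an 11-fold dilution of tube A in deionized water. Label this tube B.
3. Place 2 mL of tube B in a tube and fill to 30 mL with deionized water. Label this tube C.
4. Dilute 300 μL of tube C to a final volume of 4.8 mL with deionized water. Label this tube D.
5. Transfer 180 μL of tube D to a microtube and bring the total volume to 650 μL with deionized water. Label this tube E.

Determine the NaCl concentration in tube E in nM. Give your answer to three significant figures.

Step 1: 0.12 mL brought to 13.3 mL → factor 13.3/0.12 = 110.83
Step 2: 11-fold → factor 11
Step 3: 2 mL brought to 30 mL → factor 30/2 = 15
Step 4: 300 μL brought to 4.8 mL → factor 4800/300 = 16
Step 5: 180 μL brought to 650 μL → factor 650/180 = 3.6111
Overall dilution factor = 110.83 × 11 × 15 × 16 × 3.6111 = 1.0566 × 10^6
Final = 4.00 mM / 1.0566 × 10^6 = 3.786 × 10^-6 mM = 3.79 nM

3.79 nM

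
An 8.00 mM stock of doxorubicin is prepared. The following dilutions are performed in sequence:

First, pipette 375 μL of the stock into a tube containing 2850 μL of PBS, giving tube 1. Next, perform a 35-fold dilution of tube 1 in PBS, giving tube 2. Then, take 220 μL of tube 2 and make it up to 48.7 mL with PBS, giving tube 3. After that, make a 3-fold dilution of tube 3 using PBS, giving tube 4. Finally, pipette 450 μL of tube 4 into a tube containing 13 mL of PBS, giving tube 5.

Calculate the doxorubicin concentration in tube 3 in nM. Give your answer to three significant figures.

120 nM

Step 1: 375 μL + 2850 μL = 3225 μL total → factor 3225/375 = 8.6
Step 2: 35-fold → factor 35
Step 3: 220 μL brought to 48.7 mL → factor 48700/220 = 221.36
Dilution factor through tube 3 = 8.6 × 35 × 221.36 = 66630
[tube 3] = 8.00 mM / 66630 = 0.0001201 mM = 120 nM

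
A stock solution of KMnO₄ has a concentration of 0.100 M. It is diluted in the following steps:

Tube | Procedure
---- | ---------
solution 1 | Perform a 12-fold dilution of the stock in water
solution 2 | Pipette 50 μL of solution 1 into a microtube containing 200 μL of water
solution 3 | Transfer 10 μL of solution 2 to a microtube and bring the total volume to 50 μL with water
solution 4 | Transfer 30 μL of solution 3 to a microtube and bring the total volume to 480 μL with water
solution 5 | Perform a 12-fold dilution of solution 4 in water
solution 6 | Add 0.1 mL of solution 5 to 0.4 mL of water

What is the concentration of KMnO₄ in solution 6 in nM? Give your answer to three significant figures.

347 nM

Step 1: 12-fold → factor 12
Step 2: 50 μL + 200 μL = 250 μL total → factor 250/50 = 5
Step 3: 10 μL brought to 50 μL → factor 50/10 = 5
Step 4: 30 μL brought to 480 μL → factor 480/30 = 16
Step 5: 12-fold → factor 12
Step 6: 0.1 mL + 0.4 mL = 0.5 mL total → factor 0.5/0.1 = 5
Overall dilution factor = 12 × 5 × 5 × 16 × 12 × 5 = 2.88 × 10^5
Final = 0.100 M / 2.88 × 10^5 = 3.472 × 10^-7 M = 347 nM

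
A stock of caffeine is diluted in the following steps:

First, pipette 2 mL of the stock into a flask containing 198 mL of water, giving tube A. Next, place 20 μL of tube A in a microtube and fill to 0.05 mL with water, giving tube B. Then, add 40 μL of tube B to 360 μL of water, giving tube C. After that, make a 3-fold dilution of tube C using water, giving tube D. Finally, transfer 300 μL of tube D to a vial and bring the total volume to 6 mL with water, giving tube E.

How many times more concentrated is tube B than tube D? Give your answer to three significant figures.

30.0

Step 1: 2 mL + 198 mL = 200 mL total → factor 200/2 = 100
Step 2: 20 μL brought to 0.05 mL → factor 50/20 = 2.5
Step 3: 40 μL + 360 μL = 400 μL total → factor 400/40 = 10
Step 4: 3-fold → factor 3
Dilution factor to tube B = 250; to tube D = 7500
[tube B]/[tube D] = (factor to tube D)/(factor to tube B) = 7500/250 = 30.0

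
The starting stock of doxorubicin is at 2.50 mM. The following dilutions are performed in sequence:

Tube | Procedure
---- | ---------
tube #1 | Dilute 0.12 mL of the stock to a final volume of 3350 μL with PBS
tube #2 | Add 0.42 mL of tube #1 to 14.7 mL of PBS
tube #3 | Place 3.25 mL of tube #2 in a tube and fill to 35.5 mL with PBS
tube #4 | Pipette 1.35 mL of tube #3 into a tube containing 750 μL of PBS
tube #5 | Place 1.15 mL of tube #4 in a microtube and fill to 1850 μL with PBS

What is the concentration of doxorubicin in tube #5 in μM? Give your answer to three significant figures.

Step 1: 0.12 mL brought to 3350 μL → factor 3.35/0.12 = 27.917
Step 2: 0.42 mL + 14.7 mL = 15.12 mL total → factor 15.12/0.42 = 36
Step 3: 3.25 mL brought to 35.5 mL → factor 35.5/3.25 = 10.923
Step 4: 1.35 mL + 750 μL = 2.1 mL total → factor 2.1/1.35 = 1.5556
Step 5: 1.15 mL brought to 1850 μL → factor 1.85/1.15 = 1.6087
Overall dilution factor = 27.917 × 36 × 10.923 × 1.5556 × 1.6087 = 27471
Final = 2.50 mM / 27471 = 9.101 × 10^-5 mM = 0.0910 μM

0.0910 μM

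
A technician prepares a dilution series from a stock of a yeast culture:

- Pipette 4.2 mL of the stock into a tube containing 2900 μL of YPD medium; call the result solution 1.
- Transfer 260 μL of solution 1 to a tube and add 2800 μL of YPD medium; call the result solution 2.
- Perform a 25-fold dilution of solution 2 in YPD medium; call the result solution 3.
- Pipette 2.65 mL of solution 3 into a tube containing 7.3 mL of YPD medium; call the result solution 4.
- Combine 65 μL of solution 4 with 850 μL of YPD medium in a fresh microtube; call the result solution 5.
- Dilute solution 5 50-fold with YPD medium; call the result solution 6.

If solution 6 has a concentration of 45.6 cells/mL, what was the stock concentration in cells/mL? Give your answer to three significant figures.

Step 1: 4.2 mL + 2900 μL = 7.1 mL total → factor 7.1/4.2 = 1.6905
Step 2: 260 μL + 2800 μL = 3060 μL total → factor 3060/260 = 11.769
Step 3: 25-fold → factor 25
Step 4: 2.65 mL + 7.3 mL = 9.95 mL total → factor 9.95/2.65 = 3.7547
Step 5: 65 μL + 850 μL = 915 μL total → factor 915/65 = 14.077
Step 6: 50-fold → factor 50
Overall dilution factor = 1.6905 × 11.769 × 25 × 3.7547 × 14.077 × 50 = 1.3145 × 10^6
Stock = 45.6 cells/mL × 1.3145 × 10^6 = 5.99 × 10^7 cells/mL

5.99 × 10^7 cells/mL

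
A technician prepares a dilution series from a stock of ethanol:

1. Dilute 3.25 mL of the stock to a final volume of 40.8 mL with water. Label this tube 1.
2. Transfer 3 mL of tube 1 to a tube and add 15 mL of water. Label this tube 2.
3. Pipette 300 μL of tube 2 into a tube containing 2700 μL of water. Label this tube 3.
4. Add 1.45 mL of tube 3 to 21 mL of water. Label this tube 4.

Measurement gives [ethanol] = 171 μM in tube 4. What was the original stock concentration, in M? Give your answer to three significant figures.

Step 1: 3.25 mL brought to 40.8 mL → factor 40.8/3.25 = 12.554
Step 2: 3 mL + 15 mL = 18 mL total → factor 18/3 = 6
Step 3: 300 μL + 2700 μL = 3000 μL total → factor 3000/300 = 10
Step 4: 1.45 mL + 21 mL = 22.45 mL total → factor 22.45/1.45 = 15.483
Overall dilution factor = 12.554 × 6 × 10 × 15.483 = 11662
Stock = 171 μM × 11662 = 1.994 × 10^6 μM = 1.99 M

1.99 M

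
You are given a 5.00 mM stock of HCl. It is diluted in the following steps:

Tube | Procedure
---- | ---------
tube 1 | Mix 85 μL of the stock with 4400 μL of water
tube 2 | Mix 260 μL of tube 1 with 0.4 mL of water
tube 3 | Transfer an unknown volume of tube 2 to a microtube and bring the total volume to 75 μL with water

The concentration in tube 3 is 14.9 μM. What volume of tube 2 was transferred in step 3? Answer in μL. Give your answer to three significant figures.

29.9 μL

Step 1: 85 μL + 4400 μL = 4485 μL total → factor 4485/85 = 52.765
Step 2: 260 μL + 0.4 mL = 660 μL total → factor 660/260 = 2.5385
Step 3: v brought to 75 μL → factor = 75 μL/v
Product of known-step factors = 133.94
Overall factor = 5.00 mM / (14.9 μM) = 335.57
Step-3 factor = 335.57 / 133.94 = 2.5054
v = 75 μL / 2.5054 = 29.9 μL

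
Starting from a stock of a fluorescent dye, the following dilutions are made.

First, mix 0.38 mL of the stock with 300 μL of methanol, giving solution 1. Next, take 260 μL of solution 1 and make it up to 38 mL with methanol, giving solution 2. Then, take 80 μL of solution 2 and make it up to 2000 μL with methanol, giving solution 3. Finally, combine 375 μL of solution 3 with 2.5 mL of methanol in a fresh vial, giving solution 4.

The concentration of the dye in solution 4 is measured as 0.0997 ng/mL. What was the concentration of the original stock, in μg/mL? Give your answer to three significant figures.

5.00 μg/mL

Step 1: 0.38 mL + 300 μL = 0.68 mL total → factor 0.68/0.38 = 1.7895
Step 2: 260 μL brought to 38 mL → factor 38000/260 = 146.15
Step 3: 80 μL brought to 2000 μL → factor 2000/80 = 25
Step 4: 375 μL + 2.5 mL = 2875 μL total → factor 2875/375 = 7.6667
Overall dilution factor = 1.7895 × 146.15 × 25 × 7.6667 = 50128
Stock = 0.0997 ng/mL × 50128 = 4998 ng/mL = 5.00 μg/mL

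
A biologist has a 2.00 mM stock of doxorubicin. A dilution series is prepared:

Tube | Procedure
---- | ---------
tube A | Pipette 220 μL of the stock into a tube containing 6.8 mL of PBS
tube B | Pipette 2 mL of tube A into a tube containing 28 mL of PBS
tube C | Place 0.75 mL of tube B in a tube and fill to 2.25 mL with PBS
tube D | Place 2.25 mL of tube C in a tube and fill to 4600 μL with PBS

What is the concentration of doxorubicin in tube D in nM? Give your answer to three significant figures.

681 nM

Step 1: 220 μL + 6.8 mL = 7020 μL total → factor 7020/220 = 31.909
Step 2: 2 mL + 28 mL = 30 mL total → factor 30/2 = 15
Step 3: 0.75 mL brought to 2.25 mL → factor 2.25/0.75 = 3
Step 4: 2.25 mL brought to 4600 μL → factor 4.6/2.25 = 2.0444
Overall dilution factor = 31.909 × 15 × 3 × 2.0444 = 2935.6
Final = 2.00 mM / 2935.6 = 0.0006813 mM = 681 nM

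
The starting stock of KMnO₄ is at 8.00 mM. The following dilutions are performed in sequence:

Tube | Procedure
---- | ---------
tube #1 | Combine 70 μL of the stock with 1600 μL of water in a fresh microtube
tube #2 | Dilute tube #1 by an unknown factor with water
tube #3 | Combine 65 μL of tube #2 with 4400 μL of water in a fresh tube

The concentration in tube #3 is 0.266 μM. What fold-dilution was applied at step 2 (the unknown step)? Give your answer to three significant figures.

18.4-fold

Step 1: 70 μL + 1600 μL = 1670 μL total → factor 1670/70 = 23.857
Step 2: unknown factor x
Step 3: 65 μL + 4400 μL = 4465 μL total → factor 4465/65 = 68.692
Product of known-step factors = 1638.8
Overall factor = 8.00 mM / (0.266 μM) = 30075
x = 30075 / 1638.8 = 18.4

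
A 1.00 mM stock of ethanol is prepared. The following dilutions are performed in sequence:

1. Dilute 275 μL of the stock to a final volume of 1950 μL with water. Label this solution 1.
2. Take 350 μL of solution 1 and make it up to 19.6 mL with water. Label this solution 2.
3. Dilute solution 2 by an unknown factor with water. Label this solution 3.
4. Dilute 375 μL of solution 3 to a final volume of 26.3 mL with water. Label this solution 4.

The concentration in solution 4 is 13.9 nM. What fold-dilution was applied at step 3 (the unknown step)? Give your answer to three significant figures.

Step 1: 275 μL brought to 1950 μL → factor 1950/275 = 7.0909
Step 2: 350 μL brought to 19.6 mL → factor 19600/350 = 56
Step 3: unknown factor x
Step 4: 375 μL brought to 26.3 mL → factor 26300/375 = 70.133
Product of known-step factors = 27849
Overall factor = 1.00 mM / (13.9 nM) = 71942
x = 71942 / 27849 = 2.58

2.58-fold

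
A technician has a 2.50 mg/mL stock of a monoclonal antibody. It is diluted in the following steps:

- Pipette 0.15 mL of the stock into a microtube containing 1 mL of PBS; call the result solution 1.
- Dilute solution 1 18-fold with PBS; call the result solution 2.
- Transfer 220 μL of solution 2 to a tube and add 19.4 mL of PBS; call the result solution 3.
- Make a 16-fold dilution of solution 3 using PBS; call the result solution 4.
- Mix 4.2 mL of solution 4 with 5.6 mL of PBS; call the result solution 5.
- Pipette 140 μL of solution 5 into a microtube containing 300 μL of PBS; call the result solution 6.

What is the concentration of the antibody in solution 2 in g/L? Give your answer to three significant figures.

Step 1: 0.15 mL + 1 mL = 1.15 mL total → factor 1.15/0.15 = 7.6667
Step 2: 18-fold → factor 18
Dilution factor through solution 2 = 7.6667 × 18 = 138
[solution 2] = 2.50 mg/mL / 138 = 0.01812 mg/mL = 0.0181 g/L

0.0181 g/L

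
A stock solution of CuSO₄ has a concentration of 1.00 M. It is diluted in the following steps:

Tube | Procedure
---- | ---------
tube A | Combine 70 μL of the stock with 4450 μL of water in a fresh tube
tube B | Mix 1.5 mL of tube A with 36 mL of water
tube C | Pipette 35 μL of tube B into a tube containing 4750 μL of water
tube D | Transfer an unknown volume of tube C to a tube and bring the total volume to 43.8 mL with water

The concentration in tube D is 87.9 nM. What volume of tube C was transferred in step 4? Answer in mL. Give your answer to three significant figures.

Step 1: 70 μL + 4450 μL = 4520 μL total → factor 4520/70 = 64.571
Step 2: 1.5 mL + 36 mL = 37.5 mL total → factor 37.5/1.5 = 25
Step 3: 35 μL + 4750 μL = 4785 μL total → factor 4785/35 = 136.71
Step 4: v brought to 43.8 mL → factor = 43.8 mL/v
Product of known-step factors = 2.207 × 10^5
Overall factor = 1.00 M / (87.9 nM) = 1.1377 × 10^7
Step-4 factor = 1.1377 × 10^7 / 2.207 × 10^5 = 51.549
v = 43.8 mL / 51.549 = 0.850 mL

0.850 mL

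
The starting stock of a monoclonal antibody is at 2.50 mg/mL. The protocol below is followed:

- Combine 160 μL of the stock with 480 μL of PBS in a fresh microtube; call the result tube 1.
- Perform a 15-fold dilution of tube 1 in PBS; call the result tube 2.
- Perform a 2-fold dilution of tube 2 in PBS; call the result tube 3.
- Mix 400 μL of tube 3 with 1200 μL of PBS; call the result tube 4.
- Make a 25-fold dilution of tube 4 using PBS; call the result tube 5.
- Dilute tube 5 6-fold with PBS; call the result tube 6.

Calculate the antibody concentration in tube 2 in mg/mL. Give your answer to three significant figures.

Step 1: 160 μL + 480 μL = 640 μL total → factor 640/160 = 4
Step 2: 15-fold → factor 15
Dilution factor through tube 2 = 4 × 15 = 60
[tube 2] = 2.50 mg/mL / 60 = 0.0417 mg/mL

0.0417 mg/mL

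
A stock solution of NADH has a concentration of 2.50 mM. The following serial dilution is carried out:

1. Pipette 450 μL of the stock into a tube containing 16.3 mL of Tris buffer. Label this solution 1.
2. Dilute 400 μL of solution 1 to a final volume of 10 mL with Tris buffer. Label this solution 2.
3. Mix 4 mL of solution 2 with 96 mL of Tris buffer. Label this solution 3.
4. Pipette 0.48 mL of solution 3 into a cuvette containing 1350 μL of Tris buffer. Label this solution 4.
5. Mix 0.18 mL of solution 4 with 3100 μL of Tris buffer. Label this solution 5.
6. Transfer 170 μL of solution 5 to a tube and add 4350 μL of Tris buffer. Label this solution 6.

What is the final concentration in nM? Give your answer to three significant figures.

Step 1: 450 μL + 16.3 mL = 16750 μL total → factor 16750/450 = 37.222
Step 2: 400 μL brought to 10 mL → factor 10000/400 = 25
Step 3: 4 mL + 96 mL = 100 mL total → factor 100/4 = 25
Step 4: 0.48 mL + 1350 μL = 1.83 mL total → factor 1.83/0.48 = 3.8125
Step 5: 0.18 mL + 3100 μL = 3.28 mL total → factor 3.28/0.18 = 18.222
Step 6: 170 μL + 4350 μL = 4520 μL total → factor 4520/170 = 26.588
Overall dilution factor = 37.222 × 25 × 25 × 3.8125 × 18.222 × 26.588 = 4.2972 × 10^7
Final = 2.50 mM / 4.2972 × 10^7 = 5.818 × 10^-8 mM = 0.0582 nM

0.0582 nM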